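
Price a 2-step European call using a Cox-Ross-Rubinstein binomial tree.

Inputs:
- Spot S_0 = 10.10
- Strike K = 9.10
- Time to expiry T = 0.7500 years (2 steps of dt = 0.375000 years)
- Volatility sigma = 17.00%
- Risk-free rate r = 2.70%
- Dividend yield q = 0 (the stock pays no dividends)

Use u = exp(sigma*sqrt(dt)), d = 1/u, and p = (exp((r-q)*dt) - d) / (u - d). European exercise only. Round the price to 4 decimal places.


Answer: Price = V(0,0) = 1.3829

Derivation:
dt = T/N = 0.375000
u = exp(sigma*sqrt(dt)) = 1.109715; d = 1/u = 0.901132
p = (exp((r-q)*dt) - d) / (u - d) = 0.522786
Discount per step: exp(-r*dt) = 0.989926
Stock lattice S(k, i) with i counting down-moves:
  k=0: S(0,0) = 10.1000
  k=1: S(1,0) = 11.2081; S(1,1) = 9.1014
  k=2: S(2,0) = 12.4378; S(2,1) = 10.1000; S(2,2) = 8.2016
Terminal payoffs V(N, i) = max(S_T - K, 0):
  V(2,0) = 3.337823; V(2,1) = 1.000000; V(2,2) = 0.000000
Backward induction: V(k, i) = exp(-r*dt) * [p * V(k+1, i) + (1-p) * V(k+1, i+1)].
  V(1,0) = exp(-r*dt) * [p*3.337823 + (1-p)*1.000000] = 2.199795
  V(1,1) = exp(-r*dt) * [p*1.000000 + (1-p)*0.000000] = 0.517520
  V(0,0) = exp(-r*dt) * [p*2.199795 + (1-p)*0.517520] = 1.382917


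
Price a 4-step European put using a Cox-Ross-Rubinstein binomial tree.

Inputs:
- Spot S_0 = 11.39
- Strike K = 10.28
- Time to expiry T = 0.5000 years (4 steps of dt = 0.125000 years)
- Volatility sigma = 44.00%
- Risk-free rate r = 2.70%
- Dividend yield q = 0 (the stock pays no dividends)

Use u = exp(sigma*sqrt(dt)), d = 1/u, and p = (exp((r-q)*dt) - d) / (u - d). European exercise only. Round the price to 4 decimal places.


Answer: Price = V(0,0) = 0.8501

Derivation:
dt = T/N = 0.125000
u = exp(sigma*sqrt(dt)) = 1.168316; d = 1/u = 0.855933
p = (exp((r-q)*dt) - d) / (u - d) = 0.472010
Discount per step: exp(-r*dt) = 0.996631
Stock lattice S(k, i) with i counting down-moves:
  k=0: S(0,0) = 11.3900
  k=1: S(1,0) = 13.3071; S(1,1) = 9.7491
  k=2: S(2,0) = 15.5469; S(2,1) = 11.3900; S(2,2) = 8.3446
  k=3: S(3,0) = 18.1637; S(3,1) = 13.3071; S(3,2) = 9.7491; S(3,3) = 7.1424
  k=4: S(4,0) = 21.2210; S(4,1) = 15.5469; S(4,2) = 11.3900; S(4,3) = 8.3446; S(4,4) = 6.1134
Terminal payoffs V(N, i) = max(K - S_T, 0):
  V(4,0) = 0.000000; V(4,1) = 0.000000; V(4,2) = 0.000000; V(4,3) = 1.935449; V(4,4) = 4.166608
Backward induction: V(k, i) = exp(-r*dt) * [p * V(k+1, i) + (1-p) * V(k+1, i+1)].
  V(3,0) = exp(-r*dt) * [p*0.000000 + (1-p)*0.000000] = 0.000000
  V(3,1) = exp(-r*dt) * [p*0.000000 + (1-p)*0.000000] = 0.000000
  V(3,2) = exp(-r*dt) * [p*0.000000 + (1-p)*1.935449] = 1.018455
  V(3,3) = exp(-r*dt) * [p*1.935449 + (1-p)*4.166608] = 3.102989
  V(2,0) = exp(-r*dt) * [p*0.000000 + (1-p)*0.000000] = 0.000000
  V(2,1) = exp(-r*dt) * [p*0.000000 + (1-p)*1.018455] = 0.535923
  V(2,2) = exp(-r*dt) * [p*1.018455 + (1-p)*3.102989] = 2.111929
  V(1,0) = exp(-r*dt) * [p*0.000000 + (1-p)*0.535923] = 0.282009
  V(1,1) = exp(-r*dt) * [p*0.535923 + (1-p)*2.111929] = 1.363429
  V(0,0) = exp(-r*dt) * [p*0.282009 + (1-p)*1.363429] = 0.850114


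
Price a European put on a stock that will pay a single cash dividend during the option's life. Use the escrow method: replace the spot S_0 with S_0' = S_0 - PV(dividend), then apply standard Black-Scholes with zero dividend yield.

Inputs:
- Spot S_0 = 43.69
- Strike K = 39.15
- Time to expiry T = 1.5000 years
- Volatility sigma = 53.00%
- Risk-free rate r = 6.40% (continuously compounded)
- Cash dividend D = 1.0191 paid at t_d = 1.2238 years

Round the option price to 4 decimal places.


PV(D) = D * exp(-r * t_d) = 1.0191 * 0.92466553 = 0.94232664
S_0' = S_0 - PV(D) = 43.6900 - 0.94232664 = 42.74767336
d1 = (ln(S_0'/K) + (r + sigma^2/2)*T) / (sigma*sqrt(T)) = 0.60788840
d2 = d1 - sigma*sqrt(T) = -0.04122638
exp(-rT) = 0.90846402
N(-d1) = 0.27163075; N(-d2) = 0.51644229
P = K * exp(-rT) * N(-d2) - S_0' * N(-d1) = 39.1500 * 0.90846402 * 0.51644229 - 42.74767336 * 0.27163075 = 6.7564

Answer: Price = 6.7564


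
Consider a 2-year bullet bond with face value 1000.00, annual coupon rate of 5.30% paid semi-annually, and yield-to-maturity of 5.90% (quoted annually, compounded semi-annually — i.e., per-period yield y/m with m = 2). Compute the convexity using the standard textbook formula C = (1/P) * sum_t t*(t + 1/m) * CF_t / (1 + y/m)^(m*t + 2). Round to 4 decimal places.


Answer: Convexity = 4.4772

Derivation:
Coupon per period c = face * coupon_rate / m = 26.500000
Periods per year m = 2; per-period yield y/m = 0.029500
Number of cashflows N = 4
Cashflows (t years, CF_t, discount factor 1/(1+y/m)^(m*t), PV):
  t = 0.5000: CF_t = 26.500000, DF = 0.971345, PV = 25.740651
  t = 1.0000: CF_t = 26.500000, DF = 0.943512, PV = 25.003061
  t = 1.5000: CF_t = 26.500000, DF = 0.916476, PV = 24.286606
  t = 2.0000: CF_t = 1026.500000, DF = 0.890214, PV = 913.805042
Price P = sum_t PV_t = 988.835359
Convexity numerator sum_t t*(t + 1/m) * CF_t / (1+y/m)^(m*t + 2):
  t = 0.5000: term = 12.143303
  t = 1.0000: term = 35.386021
  t = 1.5000: term = 68.744091
  t = 2.0000: term = 4310.928823
Convexity = (1/P) * sum = 4427.202237 / 988.835359 = 4.477188


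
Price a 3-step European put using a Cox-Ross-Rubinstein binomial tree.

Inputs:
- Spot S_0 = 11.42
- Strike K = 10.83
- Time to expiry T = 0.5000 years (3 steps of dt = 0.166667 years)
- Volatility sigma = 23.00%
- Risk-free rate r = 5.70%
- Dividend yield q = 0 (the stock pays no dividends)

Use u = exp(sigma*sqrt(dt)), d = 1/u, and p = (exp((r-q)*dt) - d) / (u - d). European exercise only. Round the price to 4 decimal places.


dt = T/N = 0.166667
u = exp(sigma*sqrt(dt)) = 1.098447; d = 1/u = 0.910376
p = (exp((r-q)*dt) - d) / (u - d) = 0.527297
Discount per step: exp(-r*dt) = 0.990545
Stock lattice S(k, i) with i counting down-moves:
  k=0: S(0,0) = 11.4200
  k=1: S(1,0) = 12.5443; S(1,1) = 10.3965
  k=2: S(2,0) = 13.7792; S(2,1) = 11.4200; S(2,2) = 9.4647
  k=3: S(3,0) = 15.1357; S(3,1) = 12.5443; S(3,2) = 10.3965; S(3,3) = 8.6165
Terminal payoffs V(N, i) = max(K - S_T, 0):
  V(3,0) = 0.000000; V(3,1) = 0.000000; V(3,2) = 0.433501; V(3,3) = 2.213535
Backward induction: V(k, i) = exp(-r*dt) * [p * V(k+1, i) + (1-p) * V(k+1, i+1)].
  V(2,0) = exp(-r*dt) * [p*0.000000 + (1-p)*0.000000] = 0.000000
  V(2,1) = exp(-r*dt) * [p*0.000000 + (1-p)*0.433501] = 0.202980
  V(2,2) = exp(-r*dt) * [p*0.433501 + (1-p)*2.213535] = 1.262875
  V(1,0) = exp(-r*dt) * [p*0.000000 + (1-p)*0.202980] = 0.095042
  V(1,1) = exp(-r*dt) * [p*0.202980 + (1-p)*1.262875] = 0.697339
  V(0,0) = exp(-r*dt) * [p*0.095042 + (1-p)*0.697339] = 0.376159

Answer: Price = V(0,0) = 0.3762


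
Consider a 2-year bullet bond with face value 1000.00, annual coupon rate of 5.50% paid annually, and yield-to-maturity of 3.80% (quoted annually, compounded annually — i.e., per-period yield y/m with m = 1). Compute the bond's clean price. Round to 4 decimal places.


Coupon per period c = face * coupon_rate / m = 55.000000
Periods per year m = 1; per-period yield y/m = 0.038000
Number of cashflows N = 2
Cashflows (t years, CF_t, discount factor 1/(1+y/m)^(m*t), PV):
  t = 1.0000: CF_t = 55.000000, DF = 0.963391, PV = 52.986513
  t = 2.0000: CF_t = 1055.000000, DF = 0.928122, PV = 979.169219
Price P = sum_t PV_t = 1032.155732

Answer: Price = 1032.1557


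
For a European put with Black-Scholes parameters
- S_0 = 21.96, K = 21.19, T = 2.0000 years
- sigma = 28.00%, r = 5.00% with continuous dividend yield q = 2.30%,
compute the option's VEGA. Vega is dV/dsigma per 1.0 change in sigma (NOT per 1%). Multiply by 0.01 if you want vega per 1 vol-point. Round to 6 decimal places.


d1 = 0.4244995463; d2 = 0.0285197488
phi(d1) = 0.3645693571; exp(-qT) = 0.9550419622; exp(-rT) = 0.9048374180
Vega = S * exp(-qT) * phi(d1) * sqrt(T) = 21.9600 * 0.9550419622 * 0.3645693571 * 1.4142135624 = 10.813093

Answer: Vega = 10.813093


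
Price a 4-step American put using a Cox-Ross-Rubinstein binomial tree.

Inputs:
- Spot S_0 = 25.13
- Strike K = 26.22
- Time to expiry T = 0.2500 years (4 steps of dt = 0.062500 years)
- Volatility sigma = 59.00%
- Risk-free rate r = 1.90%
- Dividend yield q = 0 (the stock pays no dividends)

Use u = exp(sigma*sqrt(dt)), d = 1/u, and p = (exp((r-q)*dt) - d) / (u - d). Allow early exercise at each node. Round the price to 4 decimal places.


dt = T/N = 0.062500
u = exp(sigma*sqrt(dt)) = 1.158933; d = 1/u = 0.862862
p = (exp((r-q)*dt) - d) / (u - d) = 0.467205
Discount per step: exp(-r*dt) = 0.998813
Stock lattice S(k, i) with i counting down-moves:
  k=0: S(0,0) = 25.1300
  k=1: S(1,0) = 29.1240; S(1,1) = 21.6837
  k=2: S(2,0) = 33.7528; S(2,1) = 25.1300; S(2,2) = 18.7101
  k=3: S(3,0) = 39.1172; S(3,1) = 29.1240; S(3,2) = 21.6837; S(3,3) = 16.1442
  k=4: S(4,0) = 45.3342; S(4,1) = 33.7528; S(4,2) = 25.1300; S(4,3) = 18.7101; S(4,4) = 13.9302
Terminal payoffs V(N, i) = max(K - S_T, 0):
  V(4,0) = 0.000000; V(4,1) = 0.000000; V(4,2) = 1.090000; V(4,3) = 7.509921; V(4,4) = 12.289755
Backward induction: V(k, i) = exp(-r*dt) * [p * V(k+1, i) + (1-p) * V(k+1, i+1)]; then take max(V_cont, immediate exercise) for American.
  V(3,0) = exp(-r*dt) * [p*0.000000 + (1-p)*0.000000] = 0.000000; exercise = 0.000000; V(3,0) = max -> 0.000000
  V(3,1) = exp(-r*dt) * [p*0.000000 + (1-p)*1.090000] = 0.580057; exercise = 0.000000; V(3,1) = max -> 0.580057
  V(3,2) = exp(-r*dt) * [p*1.090000 + (1-p)*7.509921] = 4.505149; exercise = 4.536267; V(3,2) = max -> 4.536267
  V(3,3) = exp(-r*dt) * [p*7.509921 + (1-p)*12.289755] = 10.044658; exercise = 10.075776; V(3,3) = max -> 10.075776
  V(2,0) = exp(-r*dt) * [p*0.000000 + (1-p)*0.580057] = 0.308685; exercise = 0.000000; V(2,0) = max -> 0.308685
  V(2,1) = exp(-r*dt) * [p*0.580057 + (1-p)*4.536267] = 2.684716; exercise = 1.090000; V(2,1) = max -> 2.684716
  V(2,2) = exp(-r*dt) * [p*4.536267 + (1-p)*10.075776] = 7.478803; exercise = 7.509921; V(2,2) = max -> 7.509921
  V(1,0) = exp(-r*dt) * [p*0.308685 + (1-p)*2.684716] = 1.572754; exercise = 0.000000; V(1,0) = max -> 1.572754
  V(1,1) = exp(-r*dt) * [p*2.684716 + (1-p)*7.509921] = 5.249324; exercise = 4.536267; V(1,1) = max -> 5.249324
  V(0,0) = exp(-r*dt) * [p*1.572754 + (1-p)*5.249324] = 3.527421; exercise = 1.090000; V(0,0) = max -> 3.527421

Answer: Price = V(0,0) = 3.5274


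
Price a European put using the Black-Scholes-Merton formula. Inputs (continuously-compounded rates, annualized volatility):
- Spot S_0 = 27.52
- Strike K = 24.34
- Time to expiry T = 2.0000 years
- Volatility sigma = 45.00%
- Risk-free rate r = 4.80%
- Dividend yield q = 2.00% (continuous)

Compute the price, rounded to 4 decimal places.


d1 = (ln(S/K) + (r - q + 0.5*sigma^2) * T) / (sigma * sqrt(T)) = 0.59914246
d2 = d1 - sigma * sqrt(T) = -0.03725364
exp(-rT) = 0.90846402; exp(-qT) = 0.96078944
P = K * exp(-rT) * N(-d2) - S_0 * exp(-qT) * N(-d1)
N(-d1) = 0.27453895; N(-d2) = 0.51485862
P = 24.3400 * 0.90846402 * 0.51485862 - 27.5200 * 0.96078944 * 0.27453895 = 4.1255

Answer: Price = 4.1255


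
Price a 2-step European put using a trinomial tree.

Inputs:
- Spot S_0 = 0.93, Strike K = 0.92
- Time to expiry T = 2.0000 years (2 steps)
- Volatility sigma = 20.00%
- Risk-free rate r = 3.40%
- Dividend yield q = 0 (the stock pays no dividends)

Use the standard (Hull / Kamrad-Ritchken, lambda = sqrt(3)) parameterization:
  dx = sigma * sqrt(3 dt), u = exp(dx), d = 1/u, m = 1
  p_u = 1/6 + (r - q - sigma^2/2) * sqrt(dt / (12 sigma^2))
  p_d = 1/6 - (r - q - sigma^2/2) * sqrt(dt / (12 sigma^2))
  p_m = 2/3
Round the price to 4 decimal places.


Answer: Price = V(0,0) = 0.0570

Derivation:
dt = T/N = 1.000000; dx = sigma*sqrt(3*dt) = 0.346410
u = exp(dx) = 1.413982; d = 1/u = 0.707222
p_u = 0.186874, p_m = 0.666667, p_d = 0.146459
Discount per step: exp(-r*dt) = 0.966572
Stock lattice S(k, j) with j the centered position index:
  k=0: S(0,+0) = 0.9300
  k=1: S(1,-1) = 0.6577; S(1,+0) = 0.9300; S(1,+1) = 1.3150
  k=2: S(2,-2) = 0.4652; S(2,-1) = 0.6577; S(2,+0) = 0.9300; S(2,+1) = 1.3150; S(2,+2) = 1.8594
Terminal payoffs V(N, j) = max(K - S_T, 0):
  V(2,-2) = 0.454848; V(2,-1) = 0.262283; V(2,+0) = 0.000000; V(2,+1) = 0.000000; V(2,+2) = 0.000000
Backward induction: V(k, j) = exp(-r*dt) * [p_u * V(k+1, j+1) + p_m * V(k+1, j) + p_d * V(k+1, j-1)]
  V(1,-1) = exp(-r*dt) * [p_u*0.000000 + p_m*0.262283 + p_d*0.454848] = 0.233400
  V(1,+0) = exp(-r*dt) * [p_u*0.000000 + p_m*0.000000 + p_d*0.262283] = 0.037130
  V(1,+1) = exp(-r*dt) * [p_u*0.000000 + p_m*0.000000 + p_d*0.000000] = 0.000000
  V(0,+0) = exp(-r*dt) * [p_u*0.000000 + p_m*0.037130 + p_d*0.233400] = 0.056967


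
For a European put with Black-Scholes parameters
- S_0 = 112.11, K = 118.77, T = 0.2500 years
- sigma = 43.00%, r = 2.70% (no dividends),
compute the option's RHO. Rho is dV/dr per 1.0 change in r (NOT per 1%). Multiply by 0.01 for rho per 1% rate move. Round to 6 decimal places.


Answer: Rho = -18.721133

Derivation:
d1 = -0.1295154308; d2 = -0.3445154308
phi(d1) = 0.3956102947; exp(-qT) = 1.0000000000; exp(-rT) = 0.9932727301
N(-d2) = 0.6347706533
Rho = -K*T*exp(-rT)*N(-d2) = -118.7700 * 0.2500 * 0.9932727301 * 0.6347706533 = -18.721133


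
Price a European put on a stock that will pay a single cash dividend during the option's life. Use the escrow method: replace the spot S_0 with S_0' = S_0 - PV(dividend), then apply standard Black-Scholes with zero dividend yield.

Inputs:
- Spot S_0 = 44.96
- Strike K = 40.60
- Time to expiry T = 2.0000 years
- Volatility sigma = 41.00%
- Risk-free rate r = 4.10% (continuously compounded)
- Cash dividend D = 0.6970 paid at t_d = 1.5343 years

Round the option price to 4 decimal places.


PV(D) = D * exp(-r * t_d) = 0.6970 * 0.93903146 = 0.65450493
S_0' = S_0 - PV(D) = 44.9600 - 0.65450493 = 44.30549507
d1 = (ln(S_0'/K) + (r + sigma^2/2)*T) / (sigma*sqrt(T)) = 0.58196724
d2 = d1 - sigma*sqrt(T) = 0.00213968
exp(-rT) = 0.92127196
N(-d1) = 0.28029437; N(-d2) = 0.49914639
P = K * exp(-rT) * N(-d2) - S_0' * N(-d1) = 40.6000 * 0.92127196 * 0.49914639 - 44.30549507 * 0.28029437 = 6.2513

Answer: Price = 6.2513


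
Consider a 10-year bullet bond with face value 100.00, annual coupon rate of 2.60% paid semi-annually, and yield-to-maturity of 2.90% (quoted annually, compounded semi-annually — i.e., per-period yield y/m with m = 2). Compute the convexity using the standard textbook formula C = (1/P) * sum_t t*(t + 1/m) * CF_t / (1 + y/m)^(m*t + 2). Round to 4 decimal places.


Answer: Convexity = 86.5595

Derivation:
Coupon per period c = face * coupon_rate / m = 1.300000
Periods per year m = 2; per-period yield y/m = 0.014500
Number of cashflows N = 20
Cashflows (t years, CF_t, discount factor 1/(1+y/m)^(m*t), PV):
  t = 0.5000: CF_t = 1.300000, DF = 0.985707, PV = 1.281419
  t = 1.0000: CF_t = 1.300000, DF = 0.971619, PV = 1.263104
  t = 1.5000: CF_t = 1.300000, DF = 0.957732, PV = 1.245051
  t = 2.0000: CF_t = 1.300000, DF = 0.944043, PV = 1.227256
  t = 2.5000: CF_t = 1.300000, DF = 0.930550, PV = 1.209715
  t = 3.0000: CF_t = 1.300000, DF = 0.917250, PV = 1.192425
  t = 3.5000: CF_t = 1.300000, DF = 0.904140, PV = 1.175382
  t = 4.0000: CF_t = 1.300000, DF = 0.891217, PV = 1.158582
  t = 4.5000: CF_t = 1.300000, DF = 0.878479, PV = 1.142023
  t = 5.0000: CF_t = 1.300000, DF = 0.865923, PV = 1.125700
  t = 5.5000: CF_t = 1.300000, DF = 0.853547, PV = 1.109611
  t = 6.0000: CF_t = 1.300000, DF = 0.841347, PV = 1.093752
  t = 6.5000: CF_t = 1.300000, DF = 0.829322, PV = 1.078119
  t = 7.0000: CF_t = 1.300000, DF = 0.817469, PV = 1.062710
  t = 7.5000: CF_t = 1.300000, DF = 0.805785, PV = 1.047521
  t = 8.0000: CF_t = 1.300000, DF = 0.794268, PV = 1.032549
  t = 8.5000: CF_t = 1.300000, DF = 0.782916, PV = 1.017791
  t = 9.0000: CF_t = 1.300000, DF = 0.771726, PV = 1.003244
  t = 9.5000: CF_t = 1.300000, DF = 0.760696, PV = 0.988905
  t = 10.0000: CF_t = 101.300000, DF = 0.749823, PV = 75.957107
Price P = sum_t PV_t = 97.411966
Convexity numerator sum_t t*(t + 1/m) * CF_t / (1+y/m)^(m*t + 2):
  t = 0.5000: term = 0.622526
  t = 1.0000: term = 1.840884
  t = 1.5000: term = 3.629145
  t = 2.0000: term = 5.962125
  t = 2.5000: term = 8.815364
  t = 3.0000: term = 12.165116
  t = 3.5000: term = 15.988323
  t = 4.0000: term = 20.262608
  t = 4.5000: term = 24.966249
  t = 5.0000: term = 30.078171
  t = 5.5000: term = 35.577926
  t = 6.0000: term = 41.445677
  t = 6.5000: term = 47.662188
  t = 7.0000: term = 54.208805
  t = 7.5000: term = 61.067442
  t = 8.0000: term = 68.220569
  t = 8.5000: term = 75.651198
  t = 9.0000: term = 83.342868
  t = 9.5000: term = 91.279632
  t = 10.0000: term = 7749.141912
Convexity = (1/P) * sum = 8431.928729 / 97.411966 = 86.559476


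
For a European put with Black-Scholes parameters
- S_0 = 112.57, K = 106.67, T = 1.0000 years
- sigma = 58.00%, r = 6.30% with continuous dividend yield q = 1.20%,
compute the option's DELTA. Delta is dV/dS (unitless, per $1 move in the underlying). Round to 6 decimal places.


Answer: Delta = -0.315105

Derivation:
d1 = 0.4707505064; d2 = -0.1092494936
phi(d1) = 0.3570992399; exp(-qT) = 0.9880717129; exp(-rT) = 0.9389434737
N(-d1) = 0.3189094562
Delta = -exp(-qT) * N(-d1) = -0.9880717129 * 0.3189094562 = -0.315105


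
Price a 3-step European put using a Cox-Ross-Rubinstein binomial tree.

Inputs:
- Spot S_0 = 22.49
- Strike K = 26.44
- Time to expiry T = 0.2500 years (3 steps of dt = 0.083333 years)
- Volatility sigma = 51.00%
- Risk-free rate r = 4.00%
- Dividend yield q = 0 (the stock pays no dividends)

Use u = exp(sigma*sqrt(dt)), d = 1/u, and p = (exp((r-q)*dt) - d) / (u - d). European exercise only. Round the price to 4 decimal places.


Answer: Price = V(0,0) = 4.5904

Derivation:
dt = T/N = 0.083333
u = exp(sigma*sqrt(dt)) = 1.158614; d = 1/u = 0.863100
p = (exp((r-q)*dt) - d) / (u - d) = 0.474559
Discount per step: exp(-r*dt) = 0.996672
Stock lattice S(k, i) with i counting down-moves:
  k=0: S(0,0) = 22.4900
  k=1: S(1,0) = 26.0572; S(1,1) = 19.4111
  k=2: S(2,0) = 30.1903; S(2,1) = 22.4900; S(2,2) = 16.7538
  k=3: S(3,0) = 34.9789; S(3,1) = 26.0572; S(3,2) = 19.4111; S(3,3) = 14.4602
Terminal payoffs V(N, i) = max(K - S_T, 0):
  V(3,0) = 0.000000; V(3,1) = 0.382775; V(3,2) = 7.028873; V(3,3) = 11.979832
Backward induction: V(k, i) = exp(-r*dt) * [p * V(k+1, i) + (1-p) * V(k+1, i+1)].
  V(2,0) = exp(-r*dt) * [p*0.000000 + (1-p)*0.382775] = 0.200456
  V(2,1) = exp(-r*dt) * [p*0.382775 + (1-p)*7.028873] = 3.862013
  V(2,2) = exp(-r*dt) * [p*7.028873 + (1-p)*11.979832] = 9.598263
  V(1,0) = exp(-r*dt) * [p*0.200456 + (1-p)*3.862013] = 2.117319
  V(1,1) = exp(-r*dt) * [p*3.862013 + (1-p)*9.598263] = 6.853193
  V(0,0) = exp(-r*dt) * [p*2.117319 + (1-p)*6.853193] = 4.590415


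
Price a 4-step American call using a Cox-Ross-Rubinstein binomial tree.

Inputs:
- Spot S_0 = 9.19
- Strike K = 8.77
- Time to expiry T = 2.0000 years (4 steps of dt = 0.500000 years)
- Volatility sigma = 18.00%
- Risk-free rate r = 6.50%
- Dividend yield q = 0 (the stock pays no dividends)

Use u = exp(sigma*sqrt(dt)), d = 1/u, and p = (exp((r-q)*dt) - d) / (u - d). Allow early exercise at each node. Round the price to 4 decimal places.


Answer: Price = V(0,0) = 1.7888

Derivation:
dt = T/N = 0.500000
u = exp(sigma*sqrt(dt)) = 1.135734; d = 1/u = 0.880488
p = (exp((r-q)*dt) - d) / (u - d) = 0.597643
Discount per step: exp(-r*dt) = 0.968022
Stock lattice S(k, i) with i counting down-moves:
  k=0: S(0,0) = 9.1900
  k=1: S(1,0) = 10.4374; S(1,1) = 8.0917
  k=2: S(2,0) = 11.8541; S(2,1) = 9.1900; S(2,2) = 7.1246
  k=3: S(3,0) = 13.4631; S(3,1) = 10.4374; S(3,2) = 8.0917; S(3,3) = 6.2731
  k=4: S(4,0) = 15.2905; S(4,1) = 11.8541; S(4,2) = 9.1900; S(4,3) = 7.1246; S(4,4) = 5.5234
Terminal payoffs V(N, i) = max(S_T - K, 0):
  V(4,0) = 6.520517; V(4,1) = 3.084107; V(4,2) = 0.420000; V(4,3) = 0.000000; V(4,4) = 0.000000
Backward induction: V(k, i) = exp(-r*dt) * [p * V(k+1, i) + (1-p) * V(k+1, i+1)]; then take max(V_cont, immediate exercise) for American.
  V(3,0) = exp(-r*dt) * [p*6.520517 + (1-p)*3.084107] = 4.973556; exercise = 4.693113; V(3,0) = max -> 4.973556
  V(3,1) = exp(-r*dt) * [p*3.084107 + (1-p)*0.420000] = 1.947839; exercise = 1.667396; V(3,1) = max -> 1.947839
  V(3,2) = exp(-r*dt) * [p*0.420000 + (1-p)*0.000000] = 0.242983; exercise = 0.000000; V(3,2) = max -> 0.242983
  V(3,3) = exp(-r*dt) * [p*0.000000 + (1-p)*0.000000] = 0.000000; exercise = 0.000000; V(3,3) = max -> 0.000000
  V(2,0) = exp(-r*dt) * [p*4.973556 + (1-p)*1.947839] = 3.636025; exercise = 3.084107; V(2,0) = max -> 3.636025
  V(2,1) = exp(-r*dt) * [p*1.947839 + (1-p)*0.242983] = 1.221526; exercise = 0.420000; V(2,1) = max -> 1.221526
  V(2,2) = exp(-r*dt) * [p*0.242983 + (1-p)*0.000000] = 0.140574; exercise = 0.000000; V(2,2) = max -> 0.140574
  V(1,0) = exp(-r*dt) * [p*3.636025 + (1-p)*1.221526] = 2.579329; exercise = 1.667396; V(1,0) = max -> 2.579329
  V(1,1) = exp(-r*dt) * [p*1.221526 + (1-p)*0.140574] = 0.761444; exercise = 0.000000; V(1,1) = max -> 0.761444
  V(0,0) = exp(-r*dt) * [p*2.579329 + (1-p)*0.761444] = 1.788799; exercise = 0.420000; V(0,0) = max -> 1.788799


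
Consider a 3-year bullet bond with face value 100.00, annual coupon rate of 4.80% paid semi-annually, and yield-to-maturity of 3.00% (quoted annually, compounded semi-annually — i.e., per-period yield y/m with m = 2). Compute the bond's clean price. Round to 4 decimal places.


Answer: Price = 105.1275

Derivation:
Coupon per period c = face * coupon_rate / m = 2.400000
Periods per year m = 2; per-period yield y/m = 0.015000
Number of cashflows N = 6
Cashflows (t years, CF_t, discount factor 1/(1+y/m)^(m*t), PV):
  t = 0.5000: CF_t = 2.400000, DF = 0.985222, PV = 2.364532
  t = 1.0000: CF_t = 2.400000, DF = 0.970662, PV = 2.329588
  t = 1.5000: CF_t = 2.400000, DF = 0.956317, PV = 2.295161
  t = 2.0000: CF_t = 2.400000, DF = 0.942184, PV = 2.261242
  t = 2.5000: CF_t = 2.400000, DF = 0.928260, PV = 2.227825
  t = 3.0000: CF_t = 102.400000, DF = 0.914542, PV = 93.649121
Price P = sum_t PV_t = 105.127468


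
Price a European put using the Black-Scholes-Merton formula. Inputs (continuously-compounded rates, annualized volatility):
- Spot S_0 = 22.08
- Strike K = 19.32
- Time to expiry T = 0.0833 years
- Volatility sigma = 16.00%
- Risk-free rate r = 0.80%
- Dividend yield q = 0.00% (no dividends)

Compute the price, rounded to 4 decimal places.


Answer: Price = 0.0005

Derivation:
d1 = (ln(S/K) + (r - q + 0.5*sigma^2) * T) / (sigma * sqrt(T)) = 2.92913810
d2 = d1 - sigma * sqrt(T) = 2.88295931
exp(-rT) = 0.99933382; exp(-qT) = 1.00000000
P = K * exp(-rT) * N(-d2) - S_0 * exp(-qT) * N(-d1)
N(-d1) = 0.00169952; N(-d2) = 0.00196979
P = 19.3200 * 0.99933382 * 0.00196979 - 22.0800 * 1.00000000 * 0.00169952 = 0.0005


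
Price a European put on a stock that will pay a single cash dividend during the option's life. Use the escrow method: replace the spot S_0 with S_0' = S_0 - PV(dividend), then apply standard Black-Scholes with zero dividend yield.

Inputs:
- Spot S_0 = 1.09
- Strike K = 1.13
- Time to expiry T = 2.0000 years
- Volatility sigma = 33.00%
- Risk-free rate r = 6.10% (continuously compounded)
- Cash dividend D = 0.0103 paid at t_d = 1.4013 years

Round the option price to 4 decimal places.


PV(D) = D * exp(-r * t_d) = 0.0103 * 0.91807215 = 0.00945614
S_0' = S_0 - PV(D) = 1.0900 - 0.00945614 = 1.08054386
d1 = (ln(S_0'/K) + (r + sigma^2/2)*T) / (sigma*sqrt(T)) = 0.39886576
d2 = d1 - sigma*sqrt(T) = -0.06782471
exp(-rT) = 0.88514837
N(-d1) = 0.34499606; N(-d2) = 0.52703741
P = K * exp(-rT) * N(-d2) - S_0' * N(-d1) = 1.1300 * 0.88514837 * 0.52703741 - 1.08054386 * 0.34499606 = 0.1544

Answer: Price = 0.1544


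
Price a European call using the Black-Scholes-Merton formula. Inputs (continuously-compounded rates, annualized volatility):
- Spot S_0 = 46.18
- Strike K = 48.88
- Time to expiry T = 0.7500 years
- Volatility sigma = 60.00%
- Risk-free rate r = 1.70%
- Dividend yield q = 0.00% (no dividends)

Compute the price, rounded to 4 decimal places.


Answer: Price = 8.6732

Derivation:
d1 = (ln(S/K) + (r - q + 0.5*sigma^2) * T) / (sigma * sqrt(T)) = 0.17499196
d2 = d1 - sigma * sqrt(T) = -0.34462328
exp(-rT) = 0.98733094; exp(-qT) = 1.00000000
C = S_0 * exp(-qT) * N(d1) - K * exp(-rT) * N(d2)
N(d1) = 0.56945702; N(d2) = 0.36518880
C = 46.1800 * 1.00000000 * 0.56945702 - 48.8800 * 0.98733094 * 0.36518880 = 8.6732


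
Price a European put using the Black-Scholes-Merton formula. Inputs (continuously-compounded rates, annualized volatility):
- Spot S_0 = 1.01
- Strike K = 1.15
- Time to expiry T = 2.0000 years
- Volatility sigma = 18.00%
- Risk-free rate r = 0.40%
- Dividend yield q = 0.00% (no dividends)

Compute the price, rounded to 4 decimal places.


d1 = (ln(S/K) + (r - q + 0.5*sigma^2) * T) / (sigma * sqrt(T)) = -0.35124198
d2 = d1 - sigma * sqrt(T) = -0.60580042
exp(-rT) = 0.99203191; exp(-qT) = 1.00000000
P = K * exp(-rT) * N(-d2) - S_0 * exp(-qT) * N(-d1)
N(-d1) = 0.63729659; N(-d2) = 0.72767636
P = 1.1500 * 0.99203191 * 0.72767636 - 1.0100 * 1.00000000 * 0.63729659 = 0.1865

Answer: Price = 0.1865


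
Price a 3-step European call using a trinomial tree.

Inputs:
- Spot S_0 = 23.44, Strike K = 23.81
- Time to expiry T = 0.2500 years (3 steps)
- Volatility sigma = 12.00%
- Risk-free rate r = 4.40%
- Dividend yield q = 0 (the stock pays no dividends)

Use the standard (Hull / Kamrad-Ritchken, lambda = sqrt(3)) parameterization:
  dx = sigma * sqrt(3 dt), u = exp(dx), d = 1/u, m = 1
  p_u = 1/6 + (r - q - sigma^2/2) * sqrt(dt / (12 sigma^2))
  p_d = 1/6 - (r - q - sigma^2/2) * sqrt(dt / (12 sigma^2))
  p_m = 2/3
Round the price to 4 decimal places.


dt = T/N = 0.083333; dx = sigma*sqrt(3*dt) = 0.060000
u = exp(dx) = 1.061837; d = 1/u = 0.941765
p_u = 0.192222, p_m = 0.666667, p_d = 0.141111
Discount per step: exp(-r*dt) = 0.996340
Stock lattice S(k, j) with j the centered position index:
  k=0: S(0,+0) = 23.4400
  k=1: S(1,-1) = 22.0750; S(1,+0) = 23.4400; S(1,+1) = 24.8894
  k=2: S(2,-2) = 20.7894; S(2,-1) = 22.0750; S(2,+0) = 23.4400; S(2,+1) = 24.8894; S(2,+2) = 26.4285
  k=3: S(3,-3) = 19.5787; S(3,-2) = 20.7894; S(3,-1) = 22.0750; S(3,+0) = 23.4400; S(3,+1) = 24.8894; S(3,+2) = 26.4285; S(3,+3) = 28.0628
Terminal payoffs V(N, j) = max(S_T - K, 0):
  V(3,-3) = 0.000000; V(3,-2) = 0.000000; V(3,-1) = 0.000000; V(3,+0) = 0.000000; V(3,+1) = 1.079449; V(3,+2) = 2.618526; V(3,+3) = 4.252775
Backward induction: V(k, j) = exp(-r*dt) * [p_u * V(k+1, j+1) + p_m * V(k+1, j) + p_d * V(k+1, j-1)]
  V(2,-2) = exp(-r*dt) * [p_u*0.000000 + p_m*0.000000 + p_d*0.000000] = 0.000000
  V(2,-1) = exp(-r*dt) * [p_u*0.000000 + p_m*0.000000 + p_d*0.000000] = 0.000000
  V(2,+0) = exp(-r*dt) * [p_u*1.079449 + p_m*0.000000 + p_d*0.000000] = 0.206735
  V(2,+1) = exp(-r*dt) * [p_u*2.618526 + p_m*1.079449 + p_d*0.000000] = 1.218495
  V(2,+2) = exp(-r*dt) * [p_u*4.252775 + p_m*2.618526 + p_d*1.079449] = 2.705546
  V(1,-1) = exp(-r*dt) * [p_u*0.206735 + p_m*0.000000 + p_d*0.000000] = 0.039594
  V(1,+0) = exp(-r*dt) * [p_u*1.218495 + p_m*0.206735 + p_d*0.000000] = 0.370683
  V(1,+1) = exp(-r*dt) * [p_u*2.705546 + p_m*1.218495 + p_d*0.206735] = 1.356585
  V(0,+0) = exp(-r*dt) * [p_u*1.356585 + p_m*0.370683 + p_d*0.039594] = 0.511596

Answer: Price = V(0,0) = 0.5116


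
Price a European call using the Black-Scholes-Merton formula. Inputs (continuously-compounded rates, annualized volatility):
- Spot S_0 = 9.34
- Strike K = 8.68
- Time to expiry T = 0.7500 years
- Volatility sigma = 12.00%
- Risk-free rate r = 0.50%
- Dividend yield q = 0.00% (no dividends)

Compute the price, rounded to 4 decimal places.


Answer: Price = 0.8168

Derivation:
d1 = (ln(S/K) + (r - q + 0.5*sigma^2) * T) / (sigma * sqrt(T)) = 0.79322850
d2 = d1 - sigma * sqrt(T) = 0.68930545
exp(-rT) = 0.99625702; exp(-qT) = 1.00000000
C = S_0 * exp(-qT) * N(d1) - K * exp(-rT) * N(d2)
N(d1) = 0.78617765; N(d2) = 0.75468447
C = 9.3400 * 1.00000000 * 0.78617765 - 8.6800 * 0.99625702 * 0.75468447 = 0.8168


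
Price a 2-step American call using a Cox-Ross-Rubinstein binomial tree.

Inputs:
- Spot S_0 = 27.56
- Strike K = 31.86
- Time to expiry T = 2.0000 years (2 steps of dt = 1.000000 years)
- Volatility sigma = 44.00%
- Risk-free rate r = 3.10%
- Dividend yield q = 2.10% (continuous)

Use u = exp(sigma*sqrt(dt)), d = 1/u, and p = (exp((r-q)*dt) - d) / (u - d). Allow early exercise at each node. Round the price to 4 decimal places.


dt = T/N = 1.000000
u = exp(sigma*sqrt(dt)) = 1.552707; d = 1/u = 0.644036
p = (exp((r-q)*dt) - d) / (u - d) = 0.402801
Discount per step: exp(-r*dt) = 0.969476
Stock lattice S(k, i) with i counting down-moves:
  k=0: S(0,0) = 27.5600
  k=1: S(1,0) = 42.7926; S(1,1) = 17.7496
  k=2: S(2,0) = 66.4444; S(2,1) = 27.5600; S(2,2) = 11.4314
Terminal payoffs V(N, i) = max(S_T - K, 0):
  V(2,0) = 34.584396; V(2,1) = 0.000000; V(2,2) = 0.000000
Backward induction: V(k, i) = exp(-r*dt) * [p * V(k+1, i) + (1-p) * V(k+1, i+1)]; then take max(V_cont, immediate exercise) for American.
  V(1,0) = exp(-r*dt) * [p*34.584396 + (1-p)*0.000000] = 13.505414; exercise = 10.932611; V(1,0) = max -> 13.505414
  V(1,1) = exp(-r*dt) * [p*0.000000 + (1-p)*0.000000] = 0.000000; exercise = 0.000000; V(1,1) = max -> 0.000000
  V(0,0) = exp(-r*dt) * [p*13.505414 + (1-p)*0.000000] = 5.273945; exercise = 0.000000; V(0,0) = max -> 5.273945

Answer: Price = V(0,0) = 5.2739


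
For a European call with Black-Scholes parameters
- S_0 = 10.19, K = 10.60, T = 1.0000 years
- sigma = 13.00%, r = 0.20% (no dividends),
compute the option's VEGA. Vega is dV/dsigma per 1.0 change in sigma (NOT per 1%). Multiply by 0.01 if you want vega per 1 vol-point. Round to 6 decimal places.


d1 = -0.2230550299; d2 = -0.3530550299
phi(d1) = 0.3891403100; exp(-qT) = 1.0000000000; exp(-rT) = 0.9980019987
Vega = S * exp(-qT) * phi(d1) * sqrt(T) = 10.1900 * 1.0000000000 * 0.3891403100 * 1.0000000000 = 3.965340

Answer: Vega = 3.965340


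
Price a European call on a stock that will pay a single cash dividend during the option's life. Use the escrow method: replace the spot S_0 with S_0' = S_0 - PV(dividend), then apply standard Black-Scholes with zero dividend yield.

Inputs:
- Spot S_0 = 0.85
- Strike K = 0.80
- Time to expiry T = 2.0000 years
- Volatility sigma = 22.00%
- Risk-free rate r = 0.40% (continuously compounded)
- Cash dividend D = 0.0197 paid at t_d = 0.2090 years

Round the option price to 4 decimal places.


Answer: Price = 0.1198

Derivation:
PV(D) = D * exp(-r * t_d) = 0.0197 * 0.99916435 = 0.01968354
S_0' = S_0 - PV(D) = 0.8500 - 0.01968354 = 0.83031646
d1 = (ln(S_0'/K) + (r + sigma^2/2)*T) / (sigma*sqrt(T)) = 0.30082630
d2 = d1 - sigma*sqrt(T) = -0.01030068
exp(-rT) = 0.99203191
N(d1) = 0.61822653; N(d2) = 0.49589070
C = S_0' * N(d1) - K * exp(-rT) * N(d2) = 0.83031646 * 0.61822653 - 0.8000 * 0.99203191 * 0.49589070 = 0.1198


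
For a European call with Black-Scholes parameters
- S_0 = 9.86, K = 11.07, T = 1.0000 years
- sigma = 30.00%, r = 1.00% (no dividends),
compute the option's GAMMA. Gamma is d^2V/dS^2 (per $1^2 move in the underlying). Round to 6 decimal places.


d1 = -0.2025085937; d2 = -0.5025085937
phi(d1) = 0.3908453199; exp(-qT) = 1.0000000000; exp(-rT) = 0.9900498337
Gamma = exp(-qT) * phi(d1) / (S * sigma * sqrt(T)) = 1.0000000000 * 0.3908453199 / (9.8600 * 0.3000 * 1.0000000000) = 0.132132

Answer: Gamma = 0.132132


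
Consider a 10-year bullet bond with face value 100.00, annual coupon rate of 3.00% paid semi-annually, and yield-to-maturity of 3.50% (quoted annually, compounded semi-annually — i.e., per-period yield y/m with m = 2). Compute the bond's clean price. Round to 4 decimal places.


Coupon per period c = face * coupon_rate / m = 1.500000
Periods per year m = 2; per-period yield y/m = 0.017500
Number of cashflows N = 20
Cashflows (t years, CF_t, discount factor 1/(1+y/m)^(m*t), PV):
  t = 0.5000: CF_t = 1.500000, DF = 0.982801, PV = 1.474201
  t = 1.0000: CF_t = 1.500000, DF = 0.965898, PV = 1.448847
  t = 1.5000: CF_t = 1.500000, DF = 0.949285, PV = 1.423928
  t = 2.0000: CF_t = 1.500000, DF = 0.932959, PV = 1.399438
  t = 2.5000: CF_t = 1.500000, DF = 0.916913, PV = 1.375369
  t = 3.0000: CF_t = 1.500000, DF = 0.901143, PV = 1.351714
  t = 3.5000: CF_t = 1.500000, DF = 0.885644, PV = 1.328466
  t = 4.0000: CF_t = 1.500000, DF = 0.870412, PV = 1.305617
  t = 4.5000: CF_t = 1.500000, DF = 0.855441, PV = 1.283162
  t = 5.0000: CF_t = 1.500000, DF = 0.840729, PV = 1.261093
  t = 5.5000: CF_t = 1.500000, DF = 0.826269, PV = 1.239403
  t = 6.0000: CF_t = 1.500000, DF = 0.812058, PV = 1.218087
  t = 6.5000: CF_t = 1.500000, DF = 0.798091, PV = 1.197137
  t = 7.0000: CF_t = 1.500000, DF = 0.784365, PV = 1.176547
  t = 7.5000: CF_t = 1.500000, DF = 0.770875, PV = 1.156312
  t = 8.0000: CF_t = 1.500000, DF = 0.757616, PV = 1.136424
  t = 8.5000: CF_t = 1.500000, DF = 0.744586, PV = 1.116879
  t = 9.0000: CF_t = 1.500000, DF = 0.731780, PV = 1.097670
  t = 9.5000: CF_t = 1.500000, DF = 0.719194, PV = 1.078791
  t = 10.0000: CF_t = 101.500000, DF = 0.706825, PV = 71.742695
Price P = sum_t PV_t = 95.811780

Answer: Price = 95.8118


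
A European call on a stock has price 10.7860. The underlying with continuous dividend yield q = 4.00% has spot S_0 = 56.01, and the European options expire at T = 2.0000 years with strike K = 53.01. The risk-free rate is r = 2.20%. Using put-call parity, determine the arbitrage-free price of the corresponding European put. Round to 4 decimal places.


Answer: Put price = 9.8104

Derivation:
Put-call parity: C - P = S_0 * exp(-qT) - K * exp(-rT).
S_0 * exp(-qT) = 56.0100 * 0.92311635 = 51.70374656
K * exp(-rT) = 53.0100 * 0.95695396 = 50.72812929
P = C - S*exp(-qT) + K*exp(-rT)
P = 10.7860 - 51.70374656 + 50.72812929 = 9.8104


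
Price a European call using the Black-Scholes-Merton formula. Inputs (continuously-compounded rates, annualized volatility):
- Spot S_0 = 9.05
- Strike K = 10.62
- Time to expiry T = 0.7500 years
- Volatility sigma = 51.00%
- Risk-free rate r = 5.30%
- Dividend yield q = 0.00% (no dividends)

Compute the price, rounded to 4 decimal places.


d1 = (ln(S/K) + (r - q + 0.5*sigma^2) * T) / (sigma * sqrt(T)) = -0.05136551
d2 = d1 - sigma * sqrt(T) = -0.49303847
exp(-rT) = 0.96102967; exp(-qT) = 1.00000000
C = S_0 * exp(-qT) * N(d1) - K * exp(-rT) * N(d2)
N(d1) = 0.47951713; N(d2) = 0.31099270
C = 9.0500 * 1.00000000 * 0.47951713 - 10.6200 * 0.96102967 * 0.31099270 = 1.1656

Answer: Price = 1.1656


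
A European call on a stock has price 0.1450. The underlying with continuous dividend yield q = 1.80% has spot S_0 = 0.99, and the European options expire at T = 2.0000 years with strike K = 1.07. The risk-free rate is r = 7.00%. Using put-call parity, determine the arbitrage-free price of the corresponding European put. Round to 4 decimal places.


Answer: Put price = 0.1202

Derivation:
Put-call parity: C - P = S_0 * exp(-qT) - K * exp(-rT).
S_0 * exp(-qT) = 0.9900 * 0.96464029 = 0.95499389
K * exp(-rT) = 1.0700 * 0.86935824 = 0.93021331
P = C - S*exp(-qT) + K*exp(-rT)
P = 0.1450 - 0.95499389 + 0.93021331 = 0.1202


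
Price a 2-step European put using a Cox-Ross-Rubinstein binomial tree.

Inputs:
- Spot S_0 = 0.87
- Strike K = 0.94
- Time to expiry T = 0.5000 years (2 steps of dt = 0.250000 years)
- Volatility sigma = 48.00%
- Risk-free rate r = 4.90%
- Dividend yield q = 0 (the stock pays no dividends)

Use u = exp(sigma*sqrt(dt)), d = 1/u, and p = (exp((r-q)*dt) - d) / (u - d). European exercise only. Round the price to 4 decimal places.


Answer: Price = V(0,0) = 0.1459

Derivation:
dt = T/N = 0.250000
u = exp(sigma*sqrt(dt)) = 1.271249; d = 1/u = 0.786628
p = (exp((r-q)*dt) - d) / (u - d) = 0.465719
Discount per step: exp(-r*dt) = 0.987825
Stock lattice S(k, i) with i counting down-moves:
  k=0: S(0,0) = 0.8700
  k=1: S(1,0) = 1.1060; S(1,1) = 0.6844
  k=2: S(2,0) = 1.4060; S(2,1) = 0.8700; S(2,2) = 0.5383
Terminal payoffs V(N, i) = max(K - S_T, 0):
  V(2,0) = 0.000000; V(2,1) = 0.070000; V(2,2) = 0.401658
Backward induction: V(k, i) = exp(-r*dt) * [p * V(k+1, i) + (1-p) * V(k+1, i+1)].
  V(1,0) = exp(-r*dt) * [p*0.000000 + (1-p)*0.070000] = 0.036944
  V(1,1) = exp(-r*dt) * [p*0.070000 + (1-p)*0.401658] = 0.244189
  V(0,0) = exp(-r*dt) * [p*0.036944 + (1-p)*0.244189] = 0.145873


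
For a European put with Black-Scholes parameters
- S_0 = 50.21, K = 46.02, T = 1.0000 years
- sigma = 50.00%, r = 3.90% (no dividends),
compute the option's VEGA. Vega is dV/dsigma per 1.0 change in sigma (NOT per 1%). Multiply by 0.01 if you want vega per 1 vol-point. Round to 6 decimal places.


d1 = 0.5022762509; d2 = 0.0022762509
phi(d1) = 0.3516639492; exp(-qT) = 1.0000000000; exp(-rT) = 0.9617507091
Vega = S * exp(-qT) * phi(d1) * sqrt(T) = 50.2100 * 1.0000000000 * 0.3516639492 * 1.0000000000 = 17.657047

Answer: Vega = 17.657047


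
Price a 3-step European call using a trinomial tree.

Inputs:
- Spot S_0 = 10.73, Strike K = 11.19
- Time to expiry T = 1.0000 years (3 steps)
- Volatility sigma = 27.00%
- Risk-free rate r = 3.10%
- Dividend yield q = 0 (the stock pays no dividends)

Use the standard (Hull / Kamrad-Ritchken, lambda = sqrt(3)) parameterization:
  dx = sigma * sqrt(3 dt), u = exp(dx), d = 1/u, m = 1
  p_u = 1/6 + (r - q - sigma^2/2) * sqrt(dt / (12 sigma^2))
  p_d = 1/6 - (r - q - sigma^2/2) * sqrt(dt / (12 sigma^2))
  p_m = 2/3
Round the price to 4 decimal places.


dt = T/N = 0.333333; dx = sigma*sqrt(3*dt) = 0.270000
u = exp(dx) = 1.309964; d = 1/u = 0.763379
p_u = 0.163302, p_m = 0.666667, p_d = 0.170031
Discount per step: exp(-r*dt) = 0.989720
Stock lattice S(k, j) with j the centered position index:
  k=0: S(0,+0) = 10.7300
  k=1: S(1,-1) = 8.1911; S(1,+0) = 10.7300; S(1,+1) = 14.0559
  k=2: S(2,-2) = 6.2529; S(2,-1) = 8.1911; S(2,+0) = 10.7300; S(2,+1) = 14.0559; S(2,+2) = 18.4128
  k=3: S(3,-3) = 4.7733; S(3,-2) = 6.2529; S(3,-1) = 8.1911; S(3,+0) = 10.7300; S(3,+1) = 14.0559; S(3,+2) = 18.4128; S(3,+3) = 24.1201
Terminal payoffs V(N, j) = max(S_T - K, 0):
  V(3,-3) = 0.000000; V(3,-2) = 0.000000; V(3,-1) = 0.000000; V(3,+0) = 0.000000; V(3,+1) = 2.865919; V(3,+2) = 7.222754; V(3,+3) = 12.930053
Backward induction: V(k, j) = exp(-r*dt) * [p_u * V(k+1, j+1) + p_m * V(k+1, j) + p_d * V(k+1, j-1)]
  V(2,-2) = exp(-r*dt) * [p_u*0.000000 + p_m*0.000000 + p_d*0.000000] = 0.000000
  V(2,-1) = exp(-r*dt) * [p_u*0.000000 + p_m*0.000000 + p_d*0.000000] = 0.000000
  V(2,+0) = exp(-r*dt) * [p_u*2.865919 + p_m*0.000000 + p_d*0.000000] = 0.463200
  V(2,+1) = exp(-r*dt) * [p_u*7.222754 + p_m*2.865919 + p_d*0.000000] = 3.058339
  V(2,+2) = exp(-r*dt) * [p_u*12.930053 + p_m*7.222754 + p_d*2.865919] = 7.337757
  V(1,-1) = exp(-r*dt) * [p_u*0.463200 + p_m*0.000000 + p_d*0.000000] = 0.074864
  V(1,+0) = exp(-r*dt) * [p_u*3.058339 + p_m*0.463200 + p_d*0.000000] = 0.799926
  V(1,+1) = exp(-r*dt) * [p_u*7.337757 + p_m*3.058339 + p_d*0.463200] = 3.281837
  V(0,+0) = exp(-r*dt) * [p_u*3.281837 + p_m*0.799926 + p_d*0.074864] = 1.070823

Answer: Price = V(0,0) = 1.0708


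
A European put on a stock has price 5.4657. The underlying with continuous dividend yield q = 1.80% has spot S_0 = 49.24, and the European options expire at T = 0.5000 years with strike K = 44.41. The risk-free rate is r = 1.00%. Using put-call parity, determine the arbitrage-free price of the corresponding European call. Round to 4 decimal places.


Answer: Call price = 10.0760

Derivation:
Put-call parity: C - P = S_0 * exp(-qT) - K * exp(-rT).
S_0 * exp(-qT) = 49.2400 * 0.99104038 = 48.79882825
K * exp(-rT) = 44.4100 * 0.99501248 = 44.18850420
C = P + S*exp(-qT) - K*exp(-rT)
C = 5.4657 + 48.79882825 - 44.18850420 = 10.0760


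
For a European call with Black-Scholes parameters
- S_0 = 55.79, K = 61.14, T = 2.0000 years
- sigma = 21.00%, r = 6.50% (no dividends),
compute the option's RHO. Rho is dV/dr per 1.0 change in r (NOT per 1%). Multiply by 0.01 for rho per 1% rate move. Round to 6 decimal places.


Answer: Rho = 52.868746

Derivation:
d1 = 0.2778873263; d2 = -0.0190975218
phi(d1) = 0.3838324245; exp(-qT) = 1.0000000000; exp(-rT) = 0.8780954309
N(d2) = 0.4923816542
Rho = K*T*exp(-rT)*N(d2) = 61.1400 * 2.0000 * 0.8780954309 * 0.4923816542 = 52.868746


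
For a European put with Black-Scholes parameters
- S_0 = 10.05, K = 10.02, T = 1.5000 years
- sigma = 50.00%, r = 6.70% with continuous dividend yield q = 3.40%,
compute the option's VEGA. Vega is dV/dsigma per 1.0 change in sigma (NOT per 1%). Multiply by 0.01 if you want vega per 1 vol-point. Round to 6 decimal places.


d1 = 0.3919012759; d2 = -0.2204711598
phi(d1) = 0.3694529658; exp(-qT) = 0.9502786705; exp(-rT) = 0.9043851124
Vega = S * exp(-qT) * phi(d1) * sqrt(T) = 10.0500 * 0.9502786705 * 0.3694529658 * 1.2247448714 = 4.321374

Answer: Vega = 4.321374
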